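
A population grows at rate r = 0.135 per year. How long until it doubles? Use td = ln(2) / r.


td = ln(2) / 0.135 = 0.693147 / 0.135 = 5.13442 ≈ 5.1 years

5.1 years


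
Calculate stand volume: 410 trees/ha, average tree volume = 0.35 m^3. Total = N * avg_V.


V_stand = 410 * 0.35 = 143.5 m^3/ha

143.5 m^3/ha


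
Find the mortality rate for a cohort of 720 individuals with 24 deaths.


Mortality rate = 24 / 720 = 0.033333 ≈ 0.0333

0.0333


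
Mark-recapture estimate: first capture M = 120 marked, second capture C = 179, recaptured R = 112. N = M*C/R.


N = M * C / R = 120 * 179 / 112 = 21480 / 112 = 191.79 ≈ 192

192 individuals


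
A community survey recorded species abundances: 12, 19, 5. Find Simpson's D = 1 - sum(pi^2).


Total N = 12 + 19 + 5 = 36
Per-species terms:
  p = 12/36 = 0.333333; p^2 = 0.333333^2 = 0.111111
  p = 19/36 = 0.527778; p^2 = 0.527778^2 = 0.278550
  p = 5/36 = 0.138889; p^2 = 0.138889^2 = 0.019290
sum(p^2) = 0.111111 + 0.278550 + 0.019290 = 0.408951
D = 1 - 0.408951 = 0.591049 ≈ 0.5910

0.5910


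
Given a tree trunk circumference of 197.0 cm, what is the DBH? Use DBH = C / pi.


DBH = C / pi = 197.0 / 3.141593 = 62.7070 ≈ 62.71 cm

62.71 cm


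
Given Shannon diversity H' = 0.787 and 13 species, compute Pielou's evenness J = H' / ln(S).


ln(13) = 2.56495
J = H' / ln(S) = 0.787 / 2.56495 = 0.306829 ≈ 0.3068

0.3068


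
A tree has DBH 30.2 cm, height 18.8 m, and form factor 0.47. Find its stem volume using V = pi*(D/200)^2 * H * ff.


(D/200)^2 = (30.2/200)^2 = 0.151^2 = 0.022801
BA = 3.141593 * 0.022801 = 0.0716315 m^2
V = 0.0716315 * 18.8 * 0.47 = 0.632936 ≈ 0.633 m^3

0.633 m^3


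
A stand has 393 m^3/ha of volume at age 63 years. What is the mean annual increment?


MAI = 393 / 63 = 6.2381 ≈ 6.24 m^3/ha/yr

6.24 m^3/ha/yr


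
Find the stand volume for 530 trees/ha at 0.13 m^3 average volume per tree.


V_stand = 530 * 0.13 = 68.9 m^3/ha

68.9 m^3/ha


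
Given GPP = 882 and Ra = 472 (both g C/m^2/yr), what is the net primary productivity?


NPP = GPP - Ra = 882 - 472 = 410 g C/m^2/yr

410 g C/m^2/yr


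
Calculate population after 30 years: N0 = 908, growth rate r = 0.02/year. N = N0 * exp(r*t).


r*t = 0.02 * 30 = 0.6
exp(0.6) = 1.82212
N = 908 * 1.82212 = 1654.48 ≈ 1654

1654


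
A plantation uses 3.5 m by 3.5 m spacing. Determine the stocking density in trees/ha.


N = 10000 / 3.5^2 = 10000 / 12.25 = 816.327 ≈ 816 trees/ha

816 trees/ha


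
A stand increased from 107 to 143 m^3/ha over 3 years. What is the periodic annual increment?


PAI = (V2 - V1) / period = (143 - 107) / 3 = 36 / 3 = 12.00 m^3/ha/yr

12.00 m^3/ha/yr


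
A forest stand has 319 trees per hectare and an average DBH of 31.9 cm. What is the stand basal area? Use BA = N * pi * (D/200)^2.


(D/200)^2 = (31.9/200)^2 = 0.1595^2 = 0.02544025
Individual BA = 3.141593 * 0.02544025 = 0.0799229 m^2
Stand BA = 319 * 0.0799229 = 25.4954 ≈ 25.50 m^2/ha

25.50 m^2/ha


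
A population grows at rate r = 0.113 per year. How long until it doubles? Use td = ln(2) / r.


td = ln(2) / 0.113 = 0.693147 / 0.113 = 6.13404 ≈ 6.1 years

6.1 years


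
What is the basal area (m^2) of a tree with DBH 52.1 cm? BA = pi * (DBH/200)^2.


D/200 = 52.1/200 = 0.2605 m
(D/200)^2 = 0.2605^2 = 0.06786025
BA = 3.141593 * 0.06786025 = 0.213189 ≈ 0.2132 m^2

0.2132 m^2


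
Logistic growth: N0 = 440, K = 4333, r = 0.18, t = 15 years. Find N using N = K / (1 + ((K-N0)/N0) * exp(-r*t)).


(K - N0)/N0 = (4333 - 440)/440 = 3893/440 = 8.84773
r*t = 0.18 * 15 = 2.7; exp(-2.7) = 0.0672055
8.84773 * 0.0672055 = 0.594616
1 + 0.594616 = 1.59462
N = 4333 / 1.59462 = 2717.26 ≈ 2717

2717


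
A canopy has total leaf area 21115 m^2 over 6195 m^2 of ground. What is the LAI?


LAI = 21115 / 6195 = 3.4084 ≈ 3.41

3.41


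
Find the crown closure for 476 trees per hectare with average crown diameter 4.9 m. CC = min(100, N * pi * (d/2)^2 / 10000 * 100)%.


(d/2)^2 = (4.9/2)^2 = 2.45^2 = 6.0025
Crown area = 3.141593 * 6.0025 = 18.8574 m^2
N * area / 10000 * 100 = 476 * 18.8574 / 10000 * 100 = 89.7612
CC = min(100, 89.7612) = 89.7612 ≈ 89.8%

89.8%


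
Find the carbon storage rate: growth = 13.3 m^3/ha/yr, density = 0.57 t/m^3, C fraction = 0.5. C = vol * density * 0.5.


C = 13.3 * 0.57 * 0.5 = 3.7905 ≈ 3.79 t C/ha/yr

3.79 t C/ha/yr


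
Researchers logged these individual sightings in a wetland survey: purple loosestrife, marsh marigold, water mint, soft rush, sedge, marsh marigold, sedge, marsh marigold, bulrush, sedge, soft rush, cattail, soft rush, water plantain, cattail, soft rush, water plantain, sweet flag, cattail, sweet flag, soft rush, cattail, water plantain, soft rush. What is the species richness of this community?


Total individuals logged = 24
Distinct species (count of individuals): purple loosestrife (1), marsh marigold (3), water mint (1), soft rush (6), sedge (3), bulrush (1), cattail (4), water plantain (3), sweet flag (2)
Species richness = number of distinct species = 9

9


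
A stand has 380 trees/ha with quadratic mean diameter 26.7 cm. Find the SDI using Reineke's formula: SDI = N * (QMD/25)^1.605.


QMD/25 = 26.7/25 = 1.068
(1.068)^1.605 = exp(1.605 * ln(1.068)) = exp(1.605 * 0.0657877) = exp(0.105589) = 1.11137
SDI = 380 * 1.11137 = 422.321 ≈ 422

422


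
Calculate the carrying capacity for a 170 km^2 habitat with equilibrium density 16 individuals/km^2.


K = 16 * 170 = 2720 individuals

2720 individuals


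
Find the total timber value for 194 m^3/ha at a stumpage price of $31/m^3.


Value = 194 * 31 = $6014/ha

$6014/ha


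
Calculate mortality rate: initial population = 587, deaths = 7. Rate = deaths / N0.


Mortality rate = 7 / 587 = 0.011925 ≈ 0.0119

0.0119


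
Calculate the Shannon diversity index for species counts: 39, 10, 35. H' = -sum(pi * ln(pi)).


Total N = 39 + 10 + 35 = 84
Per-species terms:
  p = 39/84 = 0.464286; ln(p) = -0.767255; p*ln(p) = 0.464286 * (-0.767255) = -0.356226
  p = 10/84 = 0.119048; ln(p) = -2.128229; p*ln(p) = 0.119048 * (-2.128229) = -0.253361
  p = 35/84 = 0.416667; ln(p) = -0.875468; p*ln(p) = 0.416667 * (-0.875468) = -0.364779
sum(p*ln(p)) = (-0.356226) + (-0.253361) + (-0.364779) = -0.974366
H' = -(-0.974366) = 0.974366 ≈ 0.9744

0.9744


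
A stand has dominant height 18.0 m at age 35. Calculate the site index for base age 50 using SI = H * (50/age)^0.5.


50/35 = 1.42857
(1.42857)^0.5 = 1.19523
SI = 18.0 * 1.19523 = 21.5141 ≈ 21.5 m

21.5 m


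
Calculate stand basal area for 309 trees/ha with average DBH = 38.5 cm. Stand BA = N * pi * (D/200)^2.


(D/200)^2 = (38.5/200)^2 = 0.1925^2 = 0.03705625
Individual BA = 3.141593 * 0.03705625 = 0.116416 m^2
Stand BA = 309 * 0.116416 = 35.9725 ≈ 35.97 m^2/ha

35.97 m^2/ha


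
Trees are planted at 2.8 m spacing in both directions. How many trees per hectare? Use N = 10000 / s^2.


N = 10000 / 2.8^2 = 10000 / 7.84 = 1275.51 ≈ 1276 trees/ha

1276 trees/ha


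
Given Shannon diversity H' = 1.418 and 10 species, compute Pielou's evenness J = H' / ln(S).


ln(10) = 2.30259
J = H' / ln(S) = 1.418 / 2.30259 = 0.615828 ≈ 0.6158

0.6158


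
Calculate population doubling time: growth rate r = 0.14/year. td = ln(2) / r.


td = ln(2) / 0.14 = 0.693147 / 0.14 = 4.95105 ≈ 5.0 years

5.0 years


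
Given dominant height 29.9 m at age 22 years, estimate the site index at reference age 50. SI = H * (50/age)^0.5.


50/22 = 2.27273
(2.27273)^0.5 = 1.50756
SI = 29.9 * 1.50756 = 45.0760 ≈ 45.1 m

45.1 m


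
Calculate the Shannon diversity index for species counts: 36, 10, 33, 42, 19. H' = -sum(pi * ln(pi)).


Total N = 36 + 10 + 33 + 42 + 19 = 140
Per-species terms:
  p = 36/140 = 0.257143; ln(p) = -1.358123; p*ln(p) = 0.257143 * (-1.358123) = -0.349232
  p = 10/140 = 0.071429; ln(p) = -2.639051; p*ln(p) = 0.071429 * (-2.639051) = -0.188505
  p = 33/140 = 0.235714; ln(p) = -1.445136; p*ln(p) = 0.235714 * (-1.445136) = -0.340639
  p = 42/140 = 0.300000; ln(p) = -1.203973; p*ln(p) = 0.300000 * (-1.203973) = -0.361192
  p = 19/140 = 0.135714; ln(p) = -1.997206; p*ln(p) = 0.135714 * (-1.997206) = -0.271049
sum(p*ln(p)) = (-0.349232) + (-0.188505) + (-0.340639) + (-0.361192) + (-0.271049) = -1.510617
H' = -(-1.510617) = 1.510617 ≈ 1.5106

1.5106


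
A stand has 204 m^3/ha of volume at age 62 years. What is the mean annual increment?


MAI = 204 / 62 = 3.2903 ≈ 3.29 m^3/ha/yr

3.29 m^3/ha/yr


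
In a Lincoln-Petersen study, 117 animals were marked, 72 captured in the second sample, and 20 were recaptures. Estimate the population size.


N = M * C / R = 117 * 72 / 20 = 8424 / 20 = 421.20 ≈ 421

421 individuals


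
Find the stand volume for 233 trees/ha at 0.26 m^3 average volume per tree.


V_stand = 233 * 0.26 = 60.58 ≈ 60.6 m^3/ha

60.6 m^3/ha


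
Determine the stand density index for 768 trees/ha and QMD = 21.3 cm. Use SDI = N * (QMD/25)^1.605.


QMD/25 = 21.3/25 = 0.852
(0.852)^1.605 = exp(1.605 * ln(0.852)) = exp(1.605 * (-0.160169)) = exp(-0.257071) = 0.773313
SDI = 768 * 0.773313 = 593.904 ≈ 594

594


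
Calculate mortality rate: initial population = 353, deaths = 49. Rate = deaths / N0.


Mortality rate = 49 / 353 = 0.138810 ≈ 0.1388

0.1388


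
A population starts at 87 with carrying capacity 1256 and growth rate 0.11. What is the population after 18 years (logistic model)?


(K - N0)/N0 = (1256 - 87)/87 = 1169/87 = 13.4368
r*t = 0.11 * 18 = 1.98; exp(-1.98) = 0.138069
13.4368 * 0.138069 = 1.85521
1 + 1.85521 = 2.85521
N = 1256 / 2.85521 = 439.898 ≈ 440

440


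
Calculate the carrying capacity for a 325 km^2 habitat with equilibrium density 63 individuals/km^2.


K = 63 * 325 = 20475 individuals

20475 individuals


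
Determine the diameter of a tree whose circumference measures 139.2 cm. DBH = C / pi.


DBH = C / pi = 139.2 / 3.141593 = 44.3087 ≈ 44.31 cm

44.31 cm


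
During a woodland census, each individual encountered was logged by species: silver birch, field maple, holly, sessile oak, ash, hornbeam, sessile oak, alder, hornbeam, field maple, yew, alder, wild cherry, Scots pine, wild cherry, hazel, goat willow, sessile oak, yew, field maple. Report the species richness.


Total individuals logged = 20
Distinct species (count of individuals): silver birch (1), field maple (3), holly (1), sessile oak (3), ash (1), hornbeam (2), alder (2), yew (2), wild cherry (2), Scots pine (1), hazel (1), goat willow (1)
Species richness = number of distinct species = 12

12


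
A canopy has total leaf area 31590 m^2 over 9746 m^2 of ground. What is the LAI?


LAI = 31590 / 9746 = 3.2413 ≈ 3.24

3.24


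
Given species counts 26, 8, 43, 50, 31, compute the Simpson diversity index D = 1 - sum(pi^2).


Total N = 26 + 8 + 43 + 50 + 31 = 158
Per-species terms:
  p = 26/158 = 0.164557; p^2 = 0.164557^2 = 0.027079
  p = 8/158 = 0.050633; p^2 = 0.050633^2 = 0.002564
  p = 43/158 = 0.272152; p^2 = 0.272152^2 = 0.074067
  p = 50/158 = 0.316456; p^2 = 0.316456^2 = 0.100144
  p = 31/158 = 0.196203; p^2 = 0.196203^2 = 0.038496
sum(p^2) = 0.027079 + 0.002564 + 0.074067 + 0.100144 + 0.038496 = 0.242350
D = 1 - 0.242350 = 0.757650 ≈ 0.7577

0.7577


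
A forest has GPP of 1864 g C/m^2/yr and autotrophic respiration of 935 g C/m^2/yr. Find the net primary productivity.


NPP = GPP - Ra = 1864 - 935 = 929 g C/m^2/yr

929 g C/m^2/yr


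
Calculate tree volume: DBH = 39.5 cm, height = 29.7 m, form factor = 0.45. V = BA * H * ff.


(D/200)^2 = (39.5/200)^2 = 0.1975^2 = 0.03900625
BA = 3.141593 * 0.03900625 = 0.122542 m^2
V = 0.122542 * 29.7 * 0.45 = 1.63777 ≈ 1.638 m^3

1.638 m^3


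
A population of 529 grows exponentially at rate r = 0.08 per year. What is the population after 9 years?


r*t = 0.08 * 9 = 0.72
exp(0.72) = 2.05443
N = 529 * 2.05443 = 1086.79 ≈ 1087

1087


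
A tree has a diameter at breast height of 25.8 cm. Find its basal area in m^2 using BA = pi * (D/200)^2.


D/200 = 25.8/200 = 0.129 m
(D/200)^2 = 0.129^2 = 0.016641
BA = 3.141593 * 0.016641 = 0.0522792 ≈ 0.0523 m^2

0.0523 m^2


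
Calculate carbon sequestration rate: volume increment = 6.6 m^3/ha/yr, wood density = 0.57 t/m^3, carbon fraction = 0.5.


C = 6.6 * 0.57 * 0.5 = 1.881 ≈ 1.88 t C/ha/yr

1.88 t C/ha/yr


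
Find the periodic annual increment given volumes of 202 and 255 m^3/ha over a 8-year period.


PAI = (V2 - V1) / period = (255 - 202) / 8 = 53 / 8 = 6.6250 ≈ 6.63 m^3/ha/yr

6.63 m^3/ha/yr


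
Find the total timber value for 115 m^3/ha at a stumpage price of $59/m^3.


Value = 115 * 59 = $6785/ha

$6785/ha


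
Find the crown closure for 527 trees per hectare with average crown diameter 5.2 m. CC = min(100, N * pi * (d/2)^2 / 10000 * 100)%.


(d/2)^2 = (5.2/2)^2 = 2.6^2 = 6.76
Crown area = 3.141593 * 6.76 = 21.2372 m^2
N * area / 10000 * 100 = 527 * 21.2372 / 10000 * 100 = 111.920
CC = min(100, 111.920) = 100%

100%


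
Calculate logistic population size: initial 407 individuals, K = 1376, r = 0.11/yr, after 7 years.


(K - N0)/N0 = (1376 - 407)/407 = 969/407 = 2.38084
r*t = 0.11 * 7 = 0.77; exp(-0.77) = 0.463013
2.38084 * 0.463013 = 1.10236
1 + 1.10236 = 2.10236
N = 1376 / 2.10236 = 654.503 ≈ 655

655


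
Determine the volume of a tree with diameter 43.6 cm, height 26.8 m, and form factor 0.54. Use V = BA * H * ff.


(D/200)^2 = (43.6/200)^2 = 0.218^2 = 0.047524
BA = 3.141593 * 0.047524 = 0.149301 m^2
V = 0.149301 * 26.8 * 0.54 = 2.16068 ≈ 2.161 m^3

2.161 m^3


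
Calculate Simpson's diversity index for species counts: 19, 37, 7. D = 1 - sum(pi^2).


Total N = 19 + 37 + 7 = 63
Per-species terms:
  p = 19/63 = 0.301587; p^2 = 0.301587^2 = 0.090955
  p = 37/63 = 0.587302; p^2 = 0.587302^2 = 0.344924
  p = 7/63 = 0.111111; p^2 = 0.111111^2 = 0.012346
sum(p^2) = 0.090955 + 0.344924 + 0.012346 = 0.448225
D = 1 - 0.448225 = 0.551775 ≈ 0.5518

0.5518


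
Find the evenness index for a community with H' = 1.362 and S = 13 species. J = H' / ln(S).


ln(13) = 2.56495
J = H' / ln(S) = 1.362 / 2.56495 = 0.531005 ≈ 0.5310

0.5310


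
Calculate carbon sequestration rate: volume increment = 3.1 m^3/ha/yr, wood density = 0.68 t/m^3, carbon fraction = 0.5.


C = 3.1 * 0.68 * 0.5 = 1.054 ≈ 1.05 t C/ha/yr

1.05 t C/ha/yr


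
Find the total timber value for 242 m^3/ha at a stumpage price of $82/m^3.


Value = 242 * 82 = $19844/ha

$19844/ha


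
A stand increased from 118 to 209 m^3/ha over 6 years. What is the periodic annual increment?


PAI = (V2 - V1) / period = (209 - 118) / 6 = 91 / 6 = 15.1667 ≈ 15.17 m^3/ha/yr

15.17 m^3/ha/yr


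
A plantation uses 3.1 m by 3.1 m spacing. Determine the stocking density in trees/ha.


N = 10000 / 3.1^2 = 10000 / 9.61 = 1040.58 ≈ 1041 trees/ha

1041 trees/ha


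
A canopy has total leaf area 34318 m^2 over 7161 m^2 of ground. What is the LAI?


LAI = 34318 / 7161 = 4.7923 ≈ 4.79

4.79


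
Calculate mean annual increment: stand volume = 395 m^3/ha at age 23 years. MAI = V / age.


MAI = 395 / 23 = 17.1739 ≈ 17.17 m^3/ha/yr

17.17 m^3/ha/yr


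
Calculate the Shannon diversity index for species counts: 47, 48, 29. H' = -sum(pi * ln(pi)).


Total N = 47 + 48 + 29 = 124
Per-species terms:
  p = 47/124 = 0.379032; ln(p) = -0.970135; p*ln(p) = 0.379032 * (-0.970135) = -0.367712
  p = 48/124 = 0.387097; ln(p) = -0.949080; p*ln(p) = 0.387097 * (-0.949080) = -0.367386
  p = 29/124 = 0.233871; ln(p) = -1.452986; p*ln(p) = 0.233871 * (-1.452986) = -0.339811
sum(p*ln(p)) = (-0.367712) + (-0.367386) + (-0.339811) = -1.074909
H' = -(-1.074909) = 1.074909 ≈ 1.0749

1.0749


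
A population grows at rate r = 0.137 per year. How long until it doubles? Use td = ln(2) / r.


td = ln(2) / 0.137 = 0.693147 / 0.137 = 5.05947 ≈ 5.1 years

5.1 years


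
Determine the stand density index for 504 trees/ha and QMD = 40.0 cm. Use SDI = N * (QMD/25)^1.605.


QMD/25 = 40.0/25 = 1.6
(1.6)^1.605 = exp(1.605 * ln(1.6)) = exp(1.605 * 0.470004) = exp(0.754356) = 2.12624
SDI = 504 * 2.12624 = 1071.62 ≈ 1072

1072


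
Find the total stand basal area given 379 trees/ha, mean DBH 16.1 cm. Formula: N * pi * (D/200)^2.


(D/200)^2 = (16.1/200)^2 = 0.0805^2 = 0.00648025
Individual BA = 3.141593 * 0.00648025 = 0.0203583 m^2
Stand BA = 379 * 0.0203583 = 7.71580 ≈ 7.72 m^2/ha

7.72 m^2/ha


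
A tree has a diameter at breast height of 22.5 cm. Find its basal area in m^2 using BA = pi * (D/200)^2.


D/200 = 22.5/200 = 0.1125 m
(D/200)^2 = 0.1125^2 = 0.01265625
BA = 3.141593 * 0.01265625 = 0.0397608 ≈ 0.0398 m^2

0.0398 m^2


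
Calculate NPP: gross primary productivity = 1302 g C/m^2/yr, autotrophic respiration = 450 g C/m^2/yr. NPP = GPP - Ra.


NPP = GPP - Ra = 1302 - 450 = 852 g C/m^2/yr

852 g C/m^2/yr


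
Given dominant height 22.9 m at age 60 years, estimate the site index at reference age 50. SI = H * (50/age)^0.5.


50/60 = 0.833333
(0.833333)^0.5 = 0.912871
SI = 22.9 * 0.912871 = 20.9047 ≈ 20.9 m

20.9 m


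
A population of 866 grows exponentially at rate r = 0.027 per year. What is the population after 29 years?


r*t = 0.027 * 29 = 0.783
exp(0.783) = 2.18803
N = 866 * 2.18803 = 1894.83 ≈ 1895

1895


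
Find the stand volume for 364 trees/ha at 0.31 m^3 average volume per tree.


V_stand = 364 * 0.31 = 112.84 ≈ 112.8 m^3/ha

112.8 m^3/ha


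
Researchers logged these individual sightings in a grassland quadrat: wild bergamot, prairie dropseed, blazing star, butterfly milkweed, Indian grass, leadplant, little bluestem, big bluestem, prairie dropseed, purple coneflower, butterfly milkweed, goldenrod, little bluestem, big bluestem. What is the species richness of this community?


Total individuals logged = 14
Distinct species (count of individuals): wild bergamot (1), prairie dropseed (2), blazing star (1), butterfly milkweed (2), Indian grass (1), leadplant (1), little bluestem (2), big bluestem (2), purple coneflower (1), goldenrod (1)
Species richness = number of distinct species = 10

10


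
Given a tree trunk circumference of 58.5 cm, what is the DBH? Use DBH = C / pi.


DBH = C / pi = 58.5 / 3.141593 = 18.6211 ≈ 18.62 cm

18.62 cm


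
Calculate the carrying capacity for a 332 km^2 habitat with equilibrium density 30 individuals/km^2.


K = 30 * 332 = 9960 individuals

9960 individuals


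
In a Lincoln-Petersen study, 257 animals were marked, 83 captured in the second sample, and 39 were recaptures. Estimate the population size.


N = M * C / R = 257 * 83 / 39 = 21331 / 39 = 546.95 ≈ 547

547 individuals


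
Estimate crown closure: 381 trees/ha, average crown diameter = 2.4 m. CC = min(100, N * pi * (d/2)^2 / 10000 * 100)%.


(d/2)^2 = (2.4/2)^2 = 1.2^2 = 1.44
Crown area = 3.141593 * 1.44 = 4.52389 m^2
N * area / 10000 * 100 = 381 * 4.52389 / 10000 * 100 = 17.2360
CC = min(100, 17.2360) = 17.2360 ≈ 17.2%

17.2%


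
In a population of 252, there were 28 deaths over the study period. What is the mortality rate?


Mortality rate = 28 / 252 = 0.111111 ≈ 0.1111

0.1111


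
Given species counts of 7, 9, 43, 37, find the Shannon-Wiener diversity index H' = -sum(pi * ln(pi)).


Total N = 7 + 9 + 43 + 37 = 96
Per-species terms:
  p = 7/96 = 0.072917; ln(p) = -2.618433; p*ln(p) = 0.072917 * (-2.618433) = -0.190928
  p = 9/96 = 0.093750; ln(p) = -2.367124; p*ln(p) = 0.093750 * (-2.367124) = -0.221918
  p = 43/96 = 0.447917; ln(p) = -0.803147; p*ln(p) = 0.447917 * (-0.803147) = -0.359743
  p = 37/96 = 0.385417; ln(p) = -0.953429; p*ln(p) = 0.385417 * (-0.953429) = -0.367468
sum(p*ln(p)) = (-0.190928) + (-0.221918) + (-0.359743) + (-0.367468) = -1.140057
H' = -(-1.140057) = 1.140057 ≈ 1.1401

1.1401


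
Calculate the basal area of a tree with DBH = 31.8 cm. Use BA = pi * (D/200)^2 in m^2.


D/200 = 31.8/200 = 0.159 m
(D/200)^2 = 0.159^2 = 0.025281
BA = 3.141593 * 0.025281 = 0.0794226 ≈ 0.0794 m^2

0.0794 m^2


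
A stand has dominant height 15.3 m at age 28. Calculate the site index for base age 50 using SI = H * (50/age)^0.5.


50/28 = 1.78571
(1.78571)^0.5 = 1.33630
SI = 15.3 * 1.33630 = 20.4454 ≈ 20.4 m

20.4 m


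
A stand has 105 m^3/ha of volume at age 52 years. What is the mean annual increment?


MAI = 105 / 52 = 2.0192 ≈ 2.02 m^3/ha/yr

2.02 m^3/ha/yr


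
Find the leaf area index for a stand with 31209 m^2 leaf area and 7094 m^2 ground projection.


LAI = 31209 / 7094 = 4.3994 ≈ 4.40

4.40


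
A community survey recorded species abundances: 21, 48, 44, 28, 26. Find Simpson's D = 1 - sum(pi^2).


Total N = 21 + 48 + 44 + 28 + 26 = 167
Per-species terms:
  p = 21/167 = 0.125749; p^2 = 0.125749^2 = 0.015813
  p = 48/167 = 0.287425; p^2 = 0.287425^2 = 0.082613
  p = 44/167 = 0.263473; p^2 = 0.263473^2 = 0.069418
  p = 28/167 = 0.167665; p^2 = 0.167665^2 = 0.028112
  p = 26/167 = 0.155689; p^2 = 0.155689^2 = 0.024239
sum(p^2) = 0.015813 + 0.082613 + 0.069418 + 0.028112 + 0.024239 = 0.220195
D = 1 - 0.220195 = 0.779805 ≈ 0.7798

0.7798


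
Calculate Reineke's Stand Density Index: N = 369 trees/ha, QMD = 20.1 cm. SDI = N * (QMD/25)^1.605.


QMD/25 = 20.1/25 = 0.804
(0.804)^1.605 = exp(1.605 * ln(0.804)) = exp(1.605 * (-0.218156)) = exp(-0.350140) = 0.704589
SDI = 369 * 0.704589 = 259.993 ≈ 260

260


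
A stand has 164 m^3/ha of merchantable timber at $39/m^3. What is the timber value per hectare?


Value = 164 * 39 = $6396/ha

$6396/ha


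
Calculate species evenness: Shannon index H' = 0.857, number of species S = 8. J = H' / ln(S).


ln(8) = 2.07944
J = H' / ln(S) = 0.857 / 2.07944 = 0.412130 ≈ 0.4121

0.4121


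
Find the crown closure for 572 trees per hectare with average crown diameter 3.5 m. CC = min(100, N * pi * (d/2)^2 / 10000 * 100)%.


(d/2)^2 = (3.5/2)^2 = 1.75^2 = 3.0625
Crown area = 3.141593 * 3.0625 = 9.62113 m^2
N * area / 10000 * 100 = 572 * 9.62113 / 10000 * 100 = 55.0329
CC = min(100, 55.0329) = 55.0329 ≈ 55.0%

55.0%


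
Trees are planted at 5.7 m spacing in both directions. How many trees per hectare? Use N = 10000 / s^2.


N = 10000 / 5.7^2 = 10000 / 32.49 = 307.787 ≈ 308 trees/ha

308 trees/ha


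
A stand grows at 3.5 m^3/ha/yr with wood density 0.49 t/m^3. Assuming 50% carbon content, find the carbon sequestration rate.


C = 3.5 * 0.49 * 0.5 = 0.8575 ≈ 0.86 t C/ha/yr

0.86 t C/ha/yr


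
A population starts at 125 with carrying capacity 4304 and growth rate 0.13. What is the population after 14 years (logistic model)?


(K - N0)/N0 = (4304 - 125)/125 = 4179/125 = 33.4320
r*t = 0.13 * 14 = 1.82; exp(-1.82) = 0.162026
33.4320 * 0.162026 = 5.41685
1 + 5.41685 = 6.41685
N = 4304 / 6.41685 = 670.734 ≈ 671

671


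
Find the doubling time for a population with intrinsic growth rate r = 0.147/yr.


td = ln(2) / 0.147 = 0.693147 / 0.147 = 4.71529 ≈ 4.7 years

4.7 years


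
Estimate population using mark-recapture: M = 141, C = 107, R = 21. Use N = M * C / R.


N = M * C / R = 141 * 107 / 21 = 15087 / 21 = 718.43 ≈ 718

718 individuals


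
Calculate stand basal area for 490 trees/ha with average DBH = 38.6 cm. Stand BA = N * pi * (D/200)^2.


(D/200)^2 = (38.6/200)^2 = 0.193^2 = 0.037249
Individual BA = 3.141593 * 0.037249 = 0.117021 m^2
Stand BA = 490 * 0.117021 = 57.3403 ≈ 57.34 m^2/ha

57.34 m^2/ha


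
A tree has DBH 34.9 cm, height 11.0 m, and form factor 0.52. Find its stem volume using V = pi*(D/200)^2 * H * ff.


(D/200)^2 = (34.9/200)^2 = 0.1745^2 = 0.03045025
BA = 3.141593 * 0.03045025 = 0.0956623 m^2
V = 0.0956623 * 11.0 * 0.52 = 0.547188 ≈ 0.547 m^3

0.547 m^3


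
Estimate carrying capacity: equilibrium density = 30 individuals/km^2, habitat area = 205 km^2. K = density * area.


K = 30 * 205 = 6150 individuals

6150 individuals


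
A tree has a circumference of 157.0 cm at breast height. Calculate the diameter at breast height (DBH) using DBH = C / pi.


DBH = C / pi = 157.0 / 3.141593 = 49.9746 ≈ 49.97 cm

49.97 cm


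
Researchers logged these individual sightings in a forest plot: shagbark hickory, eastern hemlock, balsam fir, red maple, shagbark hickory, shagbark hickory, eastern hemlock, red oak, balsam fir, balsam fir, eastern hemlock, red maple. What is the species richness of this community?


Total individuals logged = 12
Distinct species (count of individuals): shagbark hickory (3), eastern hemlock (3), balsam fir (3), red maple (2), red oak (1)
Species richness = number of distinct species = 5

5


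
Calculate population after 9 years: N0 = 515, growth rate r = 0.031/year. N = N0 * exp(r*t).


r*t = 0.031 * 9 = 0.279
exp(0.279) = 1.32181
N = 515 * 1.32181 = 680.732 ≈ 681

681


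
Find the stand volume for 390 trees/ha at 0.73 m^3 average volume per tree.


V_stand = 390 * 0.73 = 284.7 m^3/ha

284.7 m^3/ha


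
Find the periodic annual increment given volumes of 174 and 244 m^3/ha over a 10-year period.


PAI = (V2 - V1) / period = (244 - 174) / 10 = 70 / 10 = 7.00 m^3/ha/yr

7.00 m^3/ha/yr


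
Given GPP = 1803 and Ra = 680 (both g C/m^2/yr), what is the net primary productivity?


NPP = GPP - Ra = 1803 - 680 = 1123 g C/m^2/yr

1123 g C/m^2/yr


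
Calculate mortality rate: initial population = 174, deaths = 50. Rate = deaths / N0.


Mortality rate = 50 / 174 = 0.287356 ≈ 0.2874

0.2874


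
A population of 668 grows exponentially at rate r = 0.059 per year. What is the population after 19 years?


r*t = 0.059 * 19 = 1.121
exp(1.121) = 3.06792
N = 668 * 3.06792 = 2049.37 ≈ 2049

2049


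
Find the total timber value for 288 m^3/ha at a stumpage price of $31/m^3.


Value = 288 * 31 = $8928/ha

$8928/ha


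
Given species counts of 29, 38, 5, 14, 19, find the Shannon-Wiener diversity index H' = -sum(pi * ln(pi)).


Total N = 29 + 38 + 5 + 14 + 19 = 105
Per-species terms:
  p = 29/105 = 0.276190; ln(p) = -1.286666; p*ln(p) = 0.276190 * (-1.286666) = -0.355364
  p = 38/105 = 0.361905; ln(p) = -1.016374; p*ln(p) = 0.361905 * (-1.016374) = -0.367831
  p = 5/105 = 0.047619; ln(p) = -3.044523; p*ln(p) = 0.047619 * (-3.044523) = -0.144977
  p = 14/105 = 0.133333; ln(p) = -2.014906; p*ln(p) = 0.133333 * (-2.014906) = -0.268653
  p = 19/105 = 0.180952; ln(p) = -1.709523; p*ln(p) = 0.180952 * (-1.709523) = -0.309342
sum(p*ln(p)) = (-0.355364) + (-0.367831) + (-0.144977) + (-0.268653) + (-0.309342) = -1.446167
H' = -(-1.446167) = 1.446167 ≈ 1.4462

1.4462


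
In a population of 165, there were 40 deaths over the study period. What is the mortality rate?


Mortality rate = 40 / 165 = 0.242424 ≈ 0.2424

0.2424


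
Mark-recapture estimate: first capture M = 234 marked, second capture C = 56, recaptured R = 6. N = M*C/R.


N = M * C / R = 234 * 56 / 6 = 13104 / 6 = 2184

2184 individuals


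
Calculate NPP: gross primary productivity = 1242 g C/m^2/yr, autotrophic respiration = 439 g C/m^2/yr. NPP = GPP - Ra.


NPP = GPP - Ra = 1242 - 439 = 803 g C/m^2/yr

803 g C/m^2/yr


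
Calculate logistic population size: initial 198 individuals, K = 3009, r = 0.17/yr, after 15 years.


(K - N0)/N0 = (3009 - 198)/198 = 2811/198 = 14.1970
r*t = 0.17 * 15 = 2.55; exp(-2.55) = 0.0780817
14.1970 * 0.0780817 = 1.10853
1 + 1.10853 = 2.10853
N = 3009 / 2.10853 = 1427.06 ≈ 1427

1427


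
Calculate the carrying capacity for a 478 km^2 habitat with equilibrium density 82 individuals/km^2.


K = 82 * 478 = 39196 individuals

39196 individuals


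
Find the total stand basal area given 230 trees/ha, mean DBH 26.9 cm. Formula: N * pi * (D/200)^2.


(D/200)^2 = (26.9/200)^2 = 0.1345^2 = 0.01809025
Individual BA = 3.141593 * 0.01809025 = 0.0568322 m^2
Stand BA = 230 * 0.0568322 = 13.0714 ≈ 13.07 m^2/ha

13.07 m^2/ha


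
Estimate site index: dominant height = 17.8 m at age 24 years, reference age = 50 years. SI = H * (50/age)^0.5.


50/24 = 2.08333
(2.08333)^0.5 = 1.44337
SI = 17.8 * 1.44337 = 25.6920 ≈ 25.7 m

25.7 m


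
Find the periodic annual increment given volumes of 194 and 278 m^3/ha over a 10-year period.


PAI = (V2 - V1) / period = (278 - 194) / 10 = 84 / 10 = 8.40 m^3/ha/yr

8.40 m^3/ha/yr


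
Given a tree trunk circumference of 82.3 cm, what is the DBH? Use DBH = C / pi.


DBH = C / pi = 82.3 / 3.141593 = 26.1969 ≈ 26.20 cm

26.20 cm


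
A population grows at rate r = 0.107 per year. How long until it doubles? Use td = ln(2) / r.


td = ln(2) / 0.107 = 0.693147 / 0.107 = 6.47801 ≈ 6.5 years

6.5 years


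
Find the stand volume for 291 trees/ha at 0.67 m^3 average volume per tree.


V_stand = 291 * 0.67 = 194.97 ≈ 195.0 m^3/ha

195.0 m^3/ha


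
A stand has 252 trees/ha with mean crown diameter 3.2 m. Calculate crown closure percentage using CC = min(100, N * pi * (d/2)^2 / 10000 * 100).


(d/2)^2 = (3.2/2)^2 = 1.6^2 = 2.56
Crown area = 3.141593 * 2.56 = 8.04248 m^2
N * area / 10000 * 100 = 252 * 8.04248 / 10000 * 100 = 20.2670
CC = min(100, 20.2670) = 20.2670 ≈ 20.3%

20.3%


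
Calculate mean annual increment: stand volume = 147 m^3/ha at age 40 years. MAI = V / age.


MAI = 147 / 40 = 3.6750 ≈ 3.68 m^3/ha/yr

3.68 m^3/ha/yr


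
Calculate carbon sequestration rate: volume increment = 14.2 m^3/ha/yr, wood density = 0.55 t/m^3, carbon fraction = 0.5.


C = 14.2 * 0.55 * 0.5 = 3.905 ≈ 3.91 t C/ha/yr

3.91 t C/ha/yr


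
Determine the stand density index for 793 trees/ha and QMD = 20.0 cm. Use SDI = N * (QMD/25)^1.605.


QMD/25 = 20.0/25 = 0.8
(0.8)^1.605 = exp(1.605 * ln(0.8)) = exp(1.605 * (-0.223144)) = exp(-0.358146) = 0.698971
SDI = 793 * 0.698971 = 554.284 ≈ 554

554


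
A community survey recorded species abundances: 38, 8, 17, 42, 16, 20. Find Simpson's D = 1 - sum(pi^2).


Total N = 38 + 8 + 17 + 42 + 16 + 20 = 141
Per-species terms:
  p = 38/141 = 0.269504; p^2 = 0.269504^2 = 0.072632
  p = 8/141 = 0.056738; p^2 = 0.056738^2 = 0.003219
  p = 17/141 = 0.120567; p^2 = 0.120567^2 = 0.014536
  p = 42/141 = 0.297872; p^2 = 0.297872^2 = 0.088728
  p = 16/141 = 0.113475; p^2 = 0.113475^2 = 0.012877
  p = 20/141 = 0.141844; p^2 = 0.141844^2 = 0.020120
sum(p^2) = 0.072632 + 0.003219 + 0.014536 + 0.088728 + 0.012877 + 0.020120 = 0.212112
D = 1 - 0.212112 = 0.787888 ≈ 0.7879

0.7879


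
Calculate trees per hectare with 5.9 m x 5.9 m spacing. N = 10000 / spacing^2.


N = 10000 / 5.9^2 = 10000 / 34.81 = 287.274 ≈ 287 trees/ha

287 trees/ha


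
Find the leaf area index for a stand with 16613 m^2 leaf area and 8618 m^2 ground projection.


LAI = 16613 / 8618 = 1.9277 ≈ 1.93

1.93


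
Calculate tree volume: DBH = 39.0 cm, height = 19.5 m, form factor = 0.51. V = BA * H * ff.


(D/200)^2 = (39.0/200)^2 = 0.195^2 = 0.038025
BA = 3.141593 * 0.038025 = 0.119459 m^2
V = 0.119459 * 19.5 * 0.51 = 1.18802 ≈ 1.188 m^3

1.188 m^3


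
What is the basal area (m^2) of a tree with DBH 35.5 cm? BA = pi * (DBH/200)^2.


D/200 = 35.5/200 = 0.1775 m
(D/200)^2 = 0.1775^2 = 0.03150625
BA = 3.141593 * 0.03150625 = 0.0989798 ≈ 0.0990 m^2

0.0990 m^2


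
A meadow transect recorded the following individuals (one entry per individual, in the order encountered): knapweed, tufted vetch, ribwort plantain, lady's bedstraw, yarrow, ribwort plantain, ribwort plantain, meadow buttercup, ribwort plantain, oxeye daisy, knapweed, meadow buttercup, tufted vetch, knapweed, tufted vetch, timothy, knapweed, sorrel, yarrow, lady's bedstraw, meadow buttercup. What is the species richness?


Total individuals logged = 21
Distinct species (count of individuals): knapweed (4), tufted vetch (3), ribwort plantain (4), lady's bedstraw (2), yarrow (2), meadow buttercup (3), oxeye daisy (1), timothy (1), sorrel (1)
Species richness = number of distinct species = 9

9


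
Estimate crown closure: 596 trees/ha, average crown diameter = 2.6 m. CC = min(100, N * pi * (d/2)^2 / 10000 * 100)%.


(d/2)^2 = (2.6/2)^2 = 1.3^2 = 1.69
Crown area = 3.141593 * 1.69 = 5.30929 m^2
N * area / 10000 * 100 = 596 * 5.30929 / 10000 * 100 = 31.6434
CC = min(100, 31.6434) = 31.6434 ≈ 31.6%

31.6%


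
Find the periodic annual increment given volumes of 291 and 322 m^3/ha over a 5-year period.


PAI = (V2 - V1) / period = (322 - 291) / 5 = 31 / 5 = 6.20 m^3/ha/yr

6.20 m^3/ha/yr


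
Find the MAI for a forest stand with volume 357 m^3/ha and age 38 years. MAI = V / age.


MAI = 357 / 38 = 9.3947 ≈ 9.39 m^3/ha/yr

9.39 m^3/ha/yr


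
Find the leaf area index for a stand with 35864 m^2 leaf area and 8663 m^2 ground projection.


LAI = 35864 / 8663 = 4.1399 ≈ 4.14

4.14


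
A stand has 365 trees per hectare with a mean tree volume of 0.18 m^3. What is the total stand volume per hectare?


V_stand = 365 * 0.18 = 65.7 m^3/ha

65.7 m^3/ha


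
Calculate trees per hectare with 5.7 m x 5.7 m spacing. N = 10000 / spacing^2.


N = 10000 / 5.7^2 = 10000 / 32.49 = 307.787 ≈ 308 trees/ha

308 trees/ha


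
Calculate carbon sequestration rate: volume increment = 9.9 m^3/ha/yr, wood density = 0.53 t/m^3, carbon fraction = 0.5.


C = 9.9 * 0.53 * 0.5 = 2.6235 ≈ 2.62 t C/ha/yr

2.62 t C/ha/yr


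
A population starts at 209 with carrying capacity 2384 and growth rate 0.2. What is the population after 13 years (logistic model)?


(K - N0)/N0 = (2384 - 209)/209 = 2175/209 = 10.4067
r*t = 0.2 * 13 = 2.6; exp(-2.6) = 0.0742736
10.4067 * 0.0742736 = 0.772943
1 + 0.772943 = 1.77294
N = 2384 / 1.77294 = 1344.66 ≈ 1345

1345


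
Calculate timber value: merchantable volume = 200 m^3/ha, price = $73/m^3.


Value = 200 * 73 = $14600/ha

$14600/ha


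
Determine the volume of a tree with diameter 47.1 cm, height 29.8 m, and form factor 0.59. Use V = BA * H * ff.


(D/200)^2 = (47.1/200)^2 = 0.2355^2 = 0.05546025
BA = 3.141593 * 0.05546025 = 0.174234 m^2
V = 0.174234 * 29.8 * 0.59 = 3.06338 ≈ 3.063 m^3

3.063 m^3


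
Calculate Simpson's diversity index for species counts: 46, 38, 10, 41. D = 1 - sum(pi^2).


Total N = 46 + 38 + 10 + 41 = 135
Per-species terms:
  p = 46/135 = 0.340741; p^2 = 0.340741^2 = 0.116104
  p = 38/135 = 0.281481; p^2 = 0.281481^2 = 0.079232
  p = 10/135 = 0.074074; p^2 = 0.074074^2 = 0.005487
  p = 41/135 = 0.303704; p^2 = 0.303704^2 = 0.092236
sum(p^2) = 0.116104 + 0.079232 + 0.005487 + 0.092236 = 0.293059
D = 1 - 0.293059 = 0.706941 ≈ 0.7069

0.7069


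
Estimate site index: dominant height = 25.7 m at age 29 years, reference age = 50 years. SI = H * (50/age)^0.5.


50/29 = 1.72414
(1.72414)^0.5 = 1.31307
SI = 25.7 * 1.31307 = 33.7459 ≈ 33.7 m

33.7 m


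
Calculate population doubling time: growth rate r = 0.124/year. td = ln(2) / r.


td = ln(2) / 0.124 = 0.693147 / 0.124 = 5.58990 ≈ 5.6 years

5.6 years


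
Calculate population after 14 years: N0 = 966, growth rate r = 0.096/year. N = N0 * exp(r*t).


r*t = 0.096 * 14 = 1.344
exp(1.344) = 3.83435
N = 966 * 3.83435 = 3703.98 ≈ 3704

3704


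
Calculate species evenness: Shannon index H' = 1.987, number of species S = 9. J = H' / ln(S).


ln(9) = 2.19722
J = H' / ln(S) = 1.987 / 2.19722 = 0.904325 ≈ 0.9043

0.9043


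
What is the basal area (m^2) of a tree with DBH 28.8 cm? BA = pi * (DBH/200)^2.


D/200 = 28.8/200 = 0.144 m
(D/200)^2 = 0.144^2 = 0.020736
BA = 3.141593 * 0.020736 = 0.0651441 ≈ 0.0651 m^2

0.0651 m^2


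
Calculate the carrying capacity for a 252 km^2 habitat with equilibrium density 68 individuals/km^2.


K = 68 * 252 = 17136 individuals

17136 individuals


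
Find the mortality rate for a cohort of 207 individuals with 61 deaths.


Mortality rate = 61 / 207 = 0.294686 ≈ 0.2947

0.2947


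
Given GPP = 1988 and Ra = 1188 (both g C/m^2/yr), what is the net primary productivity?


NPP = GPP - Ra = 1988 - 1188 = 800 g C/m^2/yr

800 g C/m^2/yr


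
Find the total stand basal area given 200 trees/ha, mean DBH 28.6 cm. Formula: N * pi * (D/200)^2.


(D/200)^2 = (28.6/200)^2 = 0.143^2 = 0.020449
Individual BA = 3.141593 * 0.020449 = 0.0642424 m^2
Stand BA = 200 * 0.0642424 = 12.8485 ≈ 12.85 m^2/ha

12.85 m^2/ha


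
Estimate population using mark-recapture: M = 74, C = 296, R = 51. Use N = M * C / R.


N = M * C / R = 74 * 296 / 51 = 21904 / 51 = 429.49 ≈ 429

429 individuals


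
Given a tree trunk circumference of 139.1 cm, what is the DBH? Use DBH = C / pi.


DBH = C / pi = 139.1 / 3.141593 = 44.2769 ≈ 44.28 cm

44.28 cm


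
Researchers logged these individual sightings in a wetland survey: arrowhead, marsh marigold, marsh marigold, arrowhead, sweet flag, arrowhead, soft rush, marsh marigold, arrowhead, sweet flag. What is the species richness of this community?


Total individuals logged = 10
Distinct species (count of individuals): arrowhead (4), marsh marigold (3), sweet flag (2), soft rush (1)
Species richness = number of distinct species = 4

4


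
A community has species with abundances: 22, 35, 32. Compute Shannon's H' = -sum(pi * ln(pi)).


Total N = 22 + 35 + 32 = 89
Per-species terms:
  p = 22/89 = 0.247191; ln(p) = -1.397594; p*ln(p) = 0.247191 * (-1.397594) = -0.345473
  p = 35/89 = 0.393258; ln(p) = -0.933289; p*ln(p) = 0.393258 * (-0.933289) = -0.367023
  p = 32/89 = 0.359551; ln(p) = -1.022899; p*ln(p) = 0.359551 * (-1.022899) = -0.367784
sum(p*ln(p)) = (-0.345473) + (-0.367023) + (-0.367784) = -1.080280
H' = -(-1.080280) = 1.080280 ≈ 1.0803

1.0803


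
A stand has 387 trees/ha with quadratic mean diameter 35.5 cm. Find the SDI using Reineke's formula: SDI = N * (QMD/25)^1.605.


QMD/25 = 35.5/25 = 1.42
(1.42)^1.605 = exp(1.605 * ln(1.42)) = exp(1.605 * 0.350657) = exp(0.562804) = 1.75559
SDI = 387 * 1.75559 = 679.413 ≈ 679

679


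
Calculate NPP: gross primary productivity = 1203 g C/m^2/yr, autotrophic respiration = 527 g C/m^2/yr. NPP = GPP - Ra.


NPP = GPP - Ra = 1203 - 527 = 676 g C/m^2/yr

676 g C/m^2/yr


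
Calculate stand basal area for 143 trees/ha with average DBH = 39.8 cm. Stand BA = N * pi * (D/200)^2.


(D/200)^2 = (39.8/200)^2 = 0.199^2 = 0.039601
Individual BA = 3.141593 * 0.039601 = 0.124410 m^2
Stand BA = 143 * 0.124410 = 17.7906 ≈ 17.79 m^2/ha

17.79 m^2/ha


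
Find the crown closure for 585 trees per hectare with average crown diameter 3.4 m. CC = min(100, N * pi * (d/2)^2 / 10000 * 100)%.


(d/2)^2 = (3.4/2)^2 = 1.7^2 = 2.89
Crown area = 3.141593 * 2.89 = 9.07920 m^2
N * area / 10000 * 100 = 585 * 9.07920 / 10000 * 100 = 53.1133
CC = min(100, 53.1133) = 53.1133 ≈ 53.1%

53.1%


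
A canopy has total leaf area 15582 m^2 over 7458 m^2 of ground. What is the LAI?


LAI = 15582 / 7458 = 2.0893 ≈ 2.09

2.09


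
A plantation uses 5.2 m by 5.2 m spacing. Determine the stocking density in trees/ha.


N = 10000 / 5.2^2 = 10000 / 27.04 = 369.822 ≈ 370 trees/ha

370 trees/ha


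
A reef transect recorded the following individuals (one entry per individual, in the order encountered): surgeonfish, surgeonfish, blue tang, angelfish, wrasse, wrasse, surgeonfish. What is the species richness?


Total individuals logged = 7
Distinct species (count of individuals): surgeonfish (3), blue tang (1), angelfish (1), wrasse (2)
Species richness = number of distinct species = 4

4


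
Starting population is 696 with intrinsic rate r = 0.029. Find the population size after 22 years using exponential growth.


r*t = 0.029 * 22 = 0.638
exp(0.638) = 1.89269
N = 696 * 1.89269 = 1317.31 ≈ 1317

1317


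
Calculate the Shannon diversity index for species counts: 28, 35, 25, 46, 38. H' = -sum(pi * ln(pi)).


Total N = 28 + 35 + 25 + 46 + 38 = 172
Per-species terms:
  p = 28/172 = 0.162791; ln(p) = -1.815288; p*ln(p) = 0.162791 * (-1.815288) = -0.295513
  p = 35/172 = 0.203488; ln(p) = -1.592148; p*ln(p) = 0.203488 * (-1.592148) = -0.323983
  p = 25/172 = 0.145349; ln(p) = -1.928618; p*ln(p) = 0.145349 * (-1.928618) = -0.280323
  p = 46/172 = 0.267442; ln(p) = -1.318853; p*ln(p) = 0.267442 * (-1.318853) = -0.352717
  p = 38/172 = 0.220930; ln(p) = -1.509909; p*ln(p) = 0.220930 * (-1.509909) = -0.333584
sum(p*ln(p)) = (-0.295513) + (-0.323983) + (-0.280323) + (-0.352717) + (-0.333584) = -1.586120
H' = -(-1.586120) = 1.586120 ≈ 1.5861

1.5861
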